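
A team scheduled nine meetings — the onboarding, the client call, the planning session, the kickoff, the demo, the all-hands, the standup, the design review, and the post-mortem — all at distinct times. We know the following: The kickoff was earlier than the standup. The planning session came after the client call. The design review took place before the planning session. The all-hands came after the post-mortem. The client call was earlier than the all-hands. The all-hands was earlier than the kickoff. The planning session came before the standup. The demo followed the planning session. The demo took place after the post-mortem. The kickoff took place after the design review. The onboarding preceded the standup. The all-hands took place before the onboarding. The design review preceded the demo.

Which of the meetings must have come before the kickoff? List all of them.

Directly stated before the kickoff: the all-hands and the design review.
The client call reaches the kickoff via the client call → the all-hands → the kickoff.
The post-mortem reaches the kickoff via the post-mortem → the all-hands → the kickoff.

the all-hands, the client call, the design review, the post-mortem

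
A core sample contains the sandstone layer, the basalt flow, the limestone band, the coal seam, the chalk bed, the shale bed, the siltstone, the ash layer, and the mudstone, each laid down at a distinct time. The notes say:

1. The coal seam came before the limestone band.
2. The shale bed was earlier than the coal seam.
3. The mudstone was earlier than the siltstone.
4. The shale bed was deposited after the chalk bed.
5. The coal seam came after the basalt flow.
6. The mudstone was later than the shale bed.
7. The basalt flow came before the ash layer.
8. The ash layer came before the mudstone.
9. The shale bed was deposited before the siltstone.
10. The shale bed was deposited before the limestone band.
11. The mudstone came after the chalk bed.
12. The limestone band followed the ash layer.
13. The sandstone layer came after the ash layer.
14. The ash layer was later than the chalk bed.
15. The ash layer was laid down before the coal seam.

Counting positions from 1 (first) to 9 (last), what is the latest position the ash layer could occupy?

The ash layer must come before the coal seam, the limestone band, the mudstone, the sandstone layer, and the siltstone — 5 layers forced after it.
Everything else can be placed before the ash layer in some valid order, so the ash layer can sit as late as position 9 − 5 = 4.

4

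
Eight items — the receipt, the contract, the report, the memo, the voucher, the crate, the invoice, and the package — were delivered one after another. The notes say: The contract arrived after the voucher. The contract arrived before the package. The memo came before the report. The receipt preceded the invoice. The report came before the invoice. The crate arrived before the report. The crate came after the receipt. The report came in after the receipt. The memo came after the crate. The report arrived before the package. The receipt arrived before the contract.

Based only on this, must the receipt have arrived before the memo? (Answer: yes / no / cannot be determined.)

Chain the constraints: the receipt → the crate → the memo. Each link is directly stated, so the receipt comes before the memo.

yes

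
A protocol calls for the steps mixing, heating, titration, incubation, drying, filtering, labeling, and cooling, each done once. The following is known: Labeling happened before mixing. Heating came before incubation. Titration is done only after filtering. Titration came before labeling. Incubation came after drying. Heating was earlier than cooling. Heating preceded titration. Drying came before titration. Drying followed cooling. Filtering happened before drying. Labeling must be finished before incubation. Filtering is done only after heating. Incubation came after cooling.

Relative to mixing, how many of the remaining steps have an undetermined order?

1

Forced before mixing: cooling, drying, filtering, heating, labeling, and titration.
That leaves incubation with no forced order relative to mixing — 1.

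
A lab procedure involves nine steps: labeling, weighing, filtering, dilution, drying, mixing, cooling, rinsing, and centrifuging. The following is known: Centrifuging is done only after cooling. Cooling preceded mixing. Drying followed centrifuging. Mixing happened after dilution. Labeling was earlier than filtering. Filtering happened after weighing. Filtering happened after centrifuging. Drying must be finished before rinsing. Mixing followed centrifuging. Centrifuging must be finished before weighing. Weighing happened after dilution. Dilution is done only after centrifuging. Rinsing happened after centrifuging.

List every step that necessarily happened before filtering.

Directly stated before filtering: centrifuging, labeling, and weighing.
Cooling reaches filtering via cooling → centrifuging → filtering.
Dilution reaches filtering via dilution → weighing → filtering.

centrifuging, cooling, dilution, labeling, weighing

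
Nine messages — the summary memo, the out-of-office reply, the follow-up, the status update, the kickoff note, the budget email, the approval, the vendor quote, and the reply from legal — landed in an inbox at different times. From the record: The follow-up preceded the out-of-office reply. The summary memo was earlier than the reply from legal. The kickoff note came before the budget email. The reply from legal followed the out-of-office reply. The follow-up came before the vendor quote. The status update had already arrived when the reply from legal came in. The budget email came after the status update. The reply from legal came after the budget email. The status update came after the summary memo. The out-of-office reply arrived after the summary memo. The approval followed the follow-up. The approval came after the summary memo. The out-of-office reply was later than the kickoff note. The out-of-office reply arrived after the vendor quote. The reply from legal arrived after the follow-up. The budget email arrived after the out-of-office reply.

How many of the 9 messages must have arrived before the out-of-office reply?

4

Directly stated before the out-of-office reply: the follow-up, the kickoff note, the summary memo, and the vendor quote.
That's the follow-up, the kickoff note, the summary memo, and the vendor quote — 4 in all.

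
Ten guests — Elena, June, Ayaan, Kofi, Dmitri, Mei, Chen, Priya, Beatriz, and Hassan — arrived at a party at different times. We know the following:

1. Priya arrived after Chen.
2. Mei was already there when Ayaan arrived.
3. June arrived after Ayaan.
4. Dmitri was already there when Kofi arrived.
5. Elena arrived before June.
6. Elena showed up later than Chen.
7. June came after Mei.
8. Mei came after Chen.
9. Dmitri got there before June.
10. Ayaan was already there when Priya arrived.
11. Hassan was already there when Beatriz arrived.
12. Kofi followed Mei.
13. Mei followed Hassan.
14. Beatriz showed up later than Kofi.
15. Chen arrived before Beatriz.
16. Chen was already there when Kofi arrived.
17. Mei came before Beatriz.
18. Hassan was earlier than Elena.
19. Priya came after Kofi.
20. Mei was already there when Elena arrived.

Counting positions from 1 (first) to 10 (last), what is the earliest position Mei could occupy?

3

Chen and Hassan must both come before Mei — 2 forced predecessors.
Nothing else is forced ahead of Mei, so their earliest slot is position 2 + 1 = 3.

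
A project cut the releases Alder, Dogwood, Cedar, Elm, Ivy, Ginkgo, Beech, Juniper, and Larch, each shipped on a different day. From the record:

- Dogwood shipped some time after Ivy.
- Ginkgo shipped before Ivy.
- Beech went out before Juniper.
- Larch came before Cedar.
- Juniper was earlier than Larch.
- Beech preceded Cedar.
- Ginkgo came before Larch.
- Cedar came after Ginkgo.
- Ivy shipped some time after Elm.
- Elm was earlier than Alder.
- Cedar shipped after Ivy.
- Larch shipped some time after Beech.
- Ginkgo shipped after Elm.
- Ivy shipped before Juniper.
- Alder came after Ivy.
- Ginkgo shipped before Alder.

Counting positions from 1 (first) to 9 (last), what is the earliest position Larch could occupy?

6

Beech, Elm, Ginkgo, Ivy, and Juniper must all come before Larch — 5 forced predecessors.
Nothing else is forced ahead of Larch, so its earliest slot is position 5 + 1 = 6.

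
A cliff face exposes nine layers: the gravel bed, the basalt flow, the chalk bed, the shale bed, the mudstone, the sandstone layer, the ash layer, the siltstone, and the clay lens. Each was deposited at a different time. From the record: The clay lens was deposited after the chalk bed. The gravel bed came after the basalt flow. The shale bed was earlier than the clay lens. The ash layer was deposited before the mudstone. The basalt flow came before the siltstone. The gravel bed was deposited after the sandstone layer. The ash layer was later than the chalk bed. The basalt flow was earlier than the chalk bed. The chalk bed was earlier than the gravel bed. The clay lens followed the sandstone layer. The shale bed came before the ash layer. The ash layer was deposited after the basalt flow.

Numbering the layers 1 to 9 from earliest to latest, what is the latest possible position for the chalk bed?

The chalk bed must come before the ash layer, the clay lens, the gravel bed, and the mudstone — 4 layers forced after it.
Everything else can be placed before the chalk bed in some valid order, so the chalk bed can sit as late as position 9 − 4 = 5.

5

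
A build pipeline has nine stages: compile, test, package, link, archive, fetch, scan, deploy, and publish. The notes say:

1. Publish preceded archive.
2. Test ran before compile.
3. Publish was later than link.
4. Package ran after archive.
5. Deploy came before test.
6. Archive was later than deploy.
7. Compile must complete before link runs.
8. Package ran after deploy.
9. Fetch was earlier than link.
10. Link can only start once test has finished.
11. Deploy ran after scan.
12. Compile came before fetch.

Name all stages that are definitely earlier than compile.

deploy, scan, test

Directly stated before compile: test.
Deploy reaches compile via deploy → test → compile.
Scan reaches compile via scan → deploy → test → compile.
No chain forces fetch (or any of the others) ahead of compile.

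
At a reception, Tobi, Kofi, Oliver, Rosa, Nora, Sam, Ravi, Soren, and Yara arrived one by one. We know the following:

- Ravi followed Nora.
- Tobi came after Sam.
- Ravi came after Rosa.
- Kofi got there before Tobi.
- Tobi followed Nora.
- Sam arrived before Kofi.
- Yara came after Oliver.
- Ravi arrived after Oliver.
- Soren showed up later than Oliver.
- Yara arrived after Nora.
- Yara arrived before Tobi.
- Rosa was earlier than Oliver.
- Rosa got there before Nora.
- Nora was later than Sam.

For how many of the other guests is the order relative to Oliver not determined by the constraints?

Forced before Oliver: Rosa; forced after Oliver: Ravi, Soren, Tobi, and Yara.
That leaves Kofi, Nora, and Sam with no forced order relative to Oliver — 3.

3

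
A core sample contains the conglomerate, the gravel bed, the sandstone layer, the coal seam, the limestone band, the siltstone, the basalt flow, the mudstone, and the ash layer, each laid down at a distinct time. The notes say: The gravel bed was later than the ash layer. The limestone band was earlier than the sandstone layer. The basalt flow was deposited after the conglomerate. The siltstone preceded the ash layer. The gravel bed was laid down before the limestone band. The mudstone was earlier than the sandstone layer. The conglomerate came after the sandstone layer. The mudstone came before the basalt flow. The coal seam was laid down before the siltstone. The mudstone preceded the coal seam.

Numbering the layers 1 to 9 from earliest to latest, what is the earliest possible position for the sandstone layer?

The ash layer, the coal seam, the gravel bed, the limestone band, the mudstone, and the siltstone must all come before the sandstone layer — 6 forced predecessors.
Nothing else is forced ahead of the sandstone layer, so its earliest slot is position 6 + 1 = 7.

7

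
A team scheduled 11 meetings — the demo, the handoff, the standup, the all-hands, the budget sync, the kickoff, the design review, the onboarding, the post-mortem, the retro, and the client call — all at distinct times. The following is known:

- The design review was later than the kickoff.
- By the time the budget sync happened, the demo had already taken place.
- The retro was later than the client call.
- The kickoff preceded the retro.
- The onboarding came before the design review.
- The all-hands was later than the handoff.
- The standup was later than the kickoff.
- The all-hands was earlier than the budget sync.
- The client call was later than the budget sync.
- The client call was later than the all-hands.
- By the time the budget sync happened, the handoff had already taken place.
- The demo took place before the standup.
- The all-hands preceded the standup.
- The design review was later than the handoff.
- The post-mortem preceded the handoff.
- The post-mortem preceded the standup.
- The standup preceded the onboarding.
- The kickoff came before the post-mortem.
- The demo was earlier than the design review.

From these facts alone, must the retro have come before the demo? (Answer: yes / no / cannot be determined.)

Tracing the constraints gives the demo → the budget sync → the client call → the retro, so the demo must come before the retro.
That means the retro cannot be before the demo.

no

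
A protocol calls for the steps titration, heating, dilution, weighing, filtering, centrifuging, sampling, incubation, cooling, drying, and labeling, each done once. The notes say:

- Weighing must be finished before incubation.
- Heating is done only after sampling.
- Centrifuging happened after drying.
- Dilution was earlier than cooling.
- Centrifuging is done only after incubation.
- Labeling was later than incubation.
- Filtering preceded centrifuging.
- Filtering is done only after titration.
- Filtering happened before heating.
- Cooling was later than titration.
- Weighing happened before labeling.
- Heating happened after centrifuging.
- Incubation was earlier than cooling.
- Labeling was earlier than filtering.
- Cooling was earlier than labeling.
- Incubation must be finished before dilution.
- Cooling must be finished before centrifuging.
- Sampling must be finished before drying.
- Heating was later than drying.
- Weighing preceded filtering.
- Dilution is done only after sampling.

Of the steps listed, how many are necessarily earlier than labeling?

6

Directly stated before labeling: cooling, incubation, and weighing.
Dilution reaches labeling via dilution → cooling → labeling.
Sampling reaches labeling via sampling → dilution → cooling → labeling.
Titration reaches labeling via titration → cooling → labeling.
No chain forces filtering (or any of the others) ahead of labeling.
That's cooling, dilution, incubation, sampling, titration, and weighing — 6 in all.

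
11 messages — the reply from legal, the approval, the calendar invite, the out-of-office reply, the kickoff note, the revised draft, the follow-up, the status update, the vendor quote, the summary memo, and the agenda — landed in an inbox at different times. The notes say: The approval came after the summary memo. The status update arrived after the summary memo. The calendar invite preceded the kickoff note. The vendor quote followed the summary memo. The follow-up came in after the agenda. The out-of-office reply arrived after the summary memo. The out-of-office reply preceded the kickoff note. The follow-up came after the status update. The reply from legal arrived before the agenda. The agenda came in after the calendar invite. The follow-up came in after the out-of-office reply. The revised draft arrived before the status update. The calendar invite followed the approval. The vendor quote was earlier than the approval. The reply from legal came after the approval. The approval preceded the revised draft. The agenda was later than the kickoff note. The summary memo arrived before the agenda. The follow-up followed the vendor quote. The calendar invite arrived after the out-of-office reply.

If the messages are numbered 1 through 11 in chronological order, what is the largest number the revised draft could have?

The revised draft must come before the follow-up and the status update — 2 messages forced after it.
Everything else can be placed before the revised draft in some valid order, so the revised draft can sit as late as position 11 − 2 = 9.

9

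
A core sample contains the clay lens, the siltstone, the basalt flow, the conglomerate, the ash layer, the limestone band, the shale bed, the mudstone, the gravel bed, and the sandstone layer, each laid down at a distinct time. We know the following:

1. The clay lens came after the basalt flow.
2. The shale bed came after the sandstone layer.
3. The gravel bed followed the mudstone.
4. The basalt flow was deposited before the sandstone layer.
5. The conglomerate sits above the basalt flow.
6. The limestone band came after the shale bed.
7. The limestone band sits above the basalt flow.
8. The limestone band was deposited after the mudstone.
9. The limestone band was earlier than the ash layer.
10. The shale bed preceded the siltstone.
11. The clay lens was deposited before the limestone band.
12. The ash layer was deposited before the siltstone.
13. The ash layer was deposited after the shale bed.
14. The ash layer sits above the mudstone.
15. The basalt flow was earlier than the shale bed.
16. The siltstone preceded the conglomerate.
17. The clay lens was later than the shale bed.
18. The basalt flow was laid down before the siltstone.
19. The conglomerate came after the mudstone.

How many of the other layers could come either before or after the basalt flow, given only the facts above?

2

Forced after the basalt flow: the ash layer, the clay lens, the conglomerate, the limestone band, the sandstone layer, the shale bed, and the siltstone.
That leaves the gravel bed and the mudstone with no forced order relative to the basalt flow — 2.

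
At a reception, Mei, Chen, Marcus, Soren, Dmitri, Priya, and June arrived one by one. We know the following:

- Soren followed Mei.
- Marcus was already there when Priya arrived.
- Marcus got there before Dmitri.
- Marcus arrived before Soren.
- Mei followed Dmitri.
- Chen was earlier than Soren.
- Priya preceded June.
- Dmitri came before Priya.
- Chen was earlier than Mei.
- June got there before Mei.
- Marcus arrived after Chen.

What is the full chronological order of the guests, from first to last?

The constraints fix every adjacent pair, so only one ordering works:
Chen → Marcus → Dmitri → Priya → June → Mei → Soren.

Chen, Marcus, Dmitri, Priya, June, Mei, Soren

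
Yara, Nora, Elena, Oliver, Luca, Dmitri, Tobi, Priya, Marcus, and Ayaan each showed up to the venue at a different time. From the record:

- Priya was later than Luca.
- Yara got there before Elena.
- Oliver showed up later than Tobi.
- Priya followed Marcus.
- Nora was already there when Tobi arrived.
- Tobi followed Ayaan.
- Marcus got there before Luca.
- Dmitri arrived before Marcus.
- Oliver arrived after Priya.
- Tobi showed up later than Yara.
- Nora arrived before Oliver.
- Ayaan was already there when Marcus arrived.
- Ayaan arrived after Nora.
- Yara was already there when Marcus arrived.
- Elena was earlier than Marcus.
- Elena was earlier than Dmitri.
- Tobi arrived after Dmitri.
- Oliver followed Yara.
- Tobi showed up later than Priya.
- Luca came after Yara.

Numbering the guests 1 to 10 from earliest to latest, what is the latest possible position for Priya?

Priya must come before Oliver and Tobi — 2 guests forced after them.
Everything else can be placed before Priya in some valid order, so Priya can sit as late as position 10 − 2 = 8.

8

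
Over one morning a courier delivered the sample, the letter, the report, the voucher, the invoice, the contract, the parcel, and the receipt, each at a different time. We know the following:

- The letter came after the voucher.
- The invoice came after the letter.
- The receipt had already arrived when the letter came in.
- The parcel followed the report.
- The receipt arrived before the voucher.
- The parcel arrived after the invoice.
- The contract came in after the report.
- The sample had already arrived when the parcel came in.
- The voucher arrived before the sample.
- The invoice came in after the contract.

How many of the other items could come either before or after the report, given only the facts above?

4

Forced after the report: the contract, the invoice, and the parcel.
That leaves the letter, the receipt, the sample, and the voucher with no forced order relative to the report — 4.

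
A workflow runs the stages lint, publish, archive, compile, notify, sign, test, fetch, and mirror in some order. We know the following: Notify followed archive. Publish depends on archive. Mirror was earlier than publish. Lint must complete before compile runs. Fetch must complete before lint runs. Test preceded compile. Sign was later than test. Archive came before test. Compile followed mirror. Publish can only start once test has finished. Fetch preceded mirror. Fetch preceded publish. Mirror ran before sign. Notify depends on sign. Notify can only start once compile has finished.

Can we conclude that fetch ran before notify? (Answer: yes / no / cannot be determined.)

Chain the constraints: fetch → mirror → sign → notify. Each link is directly stated, so fetch comes before notify.

yes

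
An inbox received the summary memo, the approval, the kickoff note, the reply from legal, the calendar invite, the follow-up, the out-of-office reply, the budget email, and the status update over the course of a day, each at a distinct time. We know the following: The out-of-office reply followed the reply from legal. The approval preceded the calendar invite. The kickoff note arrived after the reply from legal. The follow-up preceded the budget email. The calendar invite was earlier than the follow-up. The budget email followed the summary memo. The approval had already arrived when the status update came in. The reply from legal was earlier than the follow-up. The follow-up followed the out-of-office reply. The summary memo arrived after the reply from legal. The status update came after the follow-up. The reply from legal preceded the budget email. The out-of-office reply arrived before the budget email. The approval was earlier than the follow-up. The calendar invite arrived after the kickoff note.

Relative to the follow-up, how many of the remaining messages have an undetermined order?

1

Forced before the follow-up: the approval, the calendar invite, the kickoff note, the out-of-office reply, and the reply from legal; forced after the follow-up: the budget email and the status update.
That leaves the summary memo with no forced order relative to the follow-up — 1.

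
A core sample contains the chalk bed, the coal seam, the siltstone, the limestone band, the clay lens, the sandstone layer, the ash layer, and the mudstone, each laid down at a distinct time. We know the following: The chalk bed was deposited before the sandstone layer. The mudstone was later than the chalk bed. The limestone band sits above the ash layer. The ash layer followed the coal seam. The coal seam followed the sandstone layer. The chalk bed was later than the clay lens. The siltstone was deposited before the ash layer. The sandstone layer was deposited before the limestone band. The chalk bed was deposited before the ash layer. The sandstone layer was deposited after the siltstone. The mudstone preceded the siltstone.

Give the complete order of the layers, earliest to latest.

the clay lens, the chalk bed, the mudstone, the siltstone, the sandstone layer, the coal seam, the ash layer, the limestone band

The constraints fix every adjacent pair, so only one ordering works:
the clay lens → the chalk bed → the mudstone → the siltstone → the sandstone layer → the coal seam → the ash layer → the limestone band.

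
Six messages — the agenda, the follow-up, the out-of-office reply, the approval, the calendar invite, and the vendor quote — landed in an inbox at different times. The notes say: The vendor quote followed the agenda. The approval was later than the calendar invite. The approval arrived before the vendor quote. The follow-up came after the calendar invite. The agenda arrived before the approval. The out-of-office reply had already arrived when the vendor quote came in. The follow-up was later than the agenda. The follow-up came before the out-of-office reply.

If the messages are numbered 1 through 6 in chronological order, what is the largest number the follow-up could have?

The follow-up must come before the out-of-office reply and the vendor quote — 2 messages forced after it.
Everything else can be placed before the follow-up in some valid order, so the follow-up can sit as late as position 6 − 2 = 4.

4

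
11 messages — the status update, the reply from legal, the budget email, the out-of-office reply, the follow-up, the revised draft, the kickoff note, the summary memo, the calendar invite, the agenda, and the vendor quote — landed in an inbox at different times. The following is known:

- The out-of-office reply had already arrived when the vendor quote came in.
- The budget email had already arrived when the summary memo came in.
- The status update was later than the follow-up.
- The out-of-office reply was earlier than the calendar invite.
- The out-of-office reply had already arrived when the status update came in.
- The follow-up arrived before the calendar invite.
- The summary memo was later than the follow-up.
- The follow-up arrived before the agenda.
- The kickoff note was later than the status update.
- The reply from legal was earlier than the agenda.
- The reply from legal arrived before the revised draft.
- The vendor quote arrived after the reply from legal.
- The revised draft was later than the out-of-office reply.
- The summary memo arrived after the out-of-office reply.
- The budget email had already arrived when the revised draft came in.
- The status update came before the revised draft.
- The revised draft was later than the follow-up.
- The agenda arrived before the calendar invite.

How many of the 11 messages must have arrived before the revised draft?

5

Directly stated before the revised draft: the budget email, the follow-up, the out-of-office reply, the reply from legal, and the status update.
No chain forces the kickoff note (or any of the others) ahead of the revised draft.
That's the budget email, the follow-up, the out-of-office reply, the reply from legal, and the status update — 5 in all.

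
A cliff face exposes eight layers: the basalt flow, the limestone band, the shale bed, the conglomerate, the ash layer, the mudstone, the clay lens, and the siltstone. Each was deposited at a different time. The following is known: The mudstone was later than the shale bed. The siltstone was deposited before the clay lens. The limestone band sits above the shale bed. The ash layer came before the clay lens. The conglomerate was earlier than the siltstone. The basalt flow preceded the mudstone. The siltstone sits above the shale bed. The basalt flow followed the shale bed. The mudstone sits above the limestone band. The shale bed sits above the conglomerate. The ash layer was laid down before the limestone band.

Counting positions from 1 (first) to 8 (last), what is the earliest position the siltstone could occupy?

The conglomerate and the shale bed must both come before the siltstone — 2 forced predecessors.
Nothing else is forced ahead of the siltstone, so its earliest slot is position 2 + 1 = 3.

3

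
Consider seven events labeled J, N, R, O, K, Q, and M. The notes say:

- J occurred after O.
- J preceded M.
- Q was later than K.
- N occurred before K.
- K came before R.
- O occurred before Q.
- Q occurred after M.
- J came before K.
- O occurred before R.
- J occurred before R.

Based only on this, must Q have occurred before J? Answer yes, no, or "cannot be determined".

Tracing the constraints gives J → M → Q, so J must come before Q.
That means Q cannot be before J.

no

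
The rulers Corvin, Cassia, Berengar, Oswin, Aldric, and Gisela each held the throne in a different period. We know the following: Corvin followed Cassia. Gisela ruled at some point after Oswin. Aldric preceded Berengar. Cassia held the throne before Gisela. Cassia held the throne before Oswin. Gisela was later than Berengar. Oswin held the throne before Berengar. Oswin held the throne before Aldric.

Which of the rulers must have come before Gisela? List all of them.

Aldric, Berengar, Cassia, Oswin

Directly stated before Gisela: Berengar, Cassia, and Oswin.
Aldric reaches Gisela via Aldric → Berengar → Gisela.
No chain forces Corvin ahead of Gisela.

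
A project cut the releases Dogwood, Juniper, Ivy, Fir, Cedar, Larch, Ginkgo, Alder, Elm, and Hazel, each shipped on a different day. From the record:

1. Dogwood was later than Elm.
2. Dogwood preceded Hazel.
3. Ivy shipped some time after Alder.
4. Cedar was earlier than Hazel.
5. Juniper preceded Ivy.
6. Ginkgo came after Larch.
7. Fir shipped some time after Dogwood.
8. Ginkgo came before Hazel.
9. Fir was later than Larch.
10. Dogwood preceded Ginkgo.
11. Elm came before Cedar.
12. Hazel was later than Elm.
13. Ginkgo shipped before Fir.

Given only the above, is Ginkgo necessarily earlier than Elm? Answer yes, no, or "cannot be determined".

Tracing the constraints gives Elm → Dogwood → Ginkgo, so Elm must come before Ginkgo.
That means Ginkgo cannot be before Elm.

no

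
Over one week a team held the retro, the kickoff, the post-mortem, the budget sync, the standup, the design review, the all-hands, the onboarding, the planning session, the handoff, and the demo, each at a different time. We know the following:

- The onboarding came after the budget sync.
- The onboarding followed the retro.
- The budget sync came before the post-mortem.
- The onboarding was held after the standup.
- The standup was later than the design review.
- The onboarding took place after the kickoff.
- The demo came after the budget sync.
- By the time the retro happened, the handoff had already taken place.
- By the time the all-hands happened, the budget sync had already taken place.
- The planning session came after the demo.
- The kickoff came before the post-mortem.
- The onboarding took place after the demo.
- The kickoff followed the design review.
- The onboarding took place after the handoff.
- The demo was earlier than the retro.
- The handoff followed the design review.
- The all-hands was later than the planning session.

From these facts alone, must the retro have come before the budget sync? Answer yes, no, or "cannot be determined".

Tracing the constraints gives the budget sync → the demo → the retro, so the budget sync must come before the retro.
That means the retro cannot be before the budget sync.

no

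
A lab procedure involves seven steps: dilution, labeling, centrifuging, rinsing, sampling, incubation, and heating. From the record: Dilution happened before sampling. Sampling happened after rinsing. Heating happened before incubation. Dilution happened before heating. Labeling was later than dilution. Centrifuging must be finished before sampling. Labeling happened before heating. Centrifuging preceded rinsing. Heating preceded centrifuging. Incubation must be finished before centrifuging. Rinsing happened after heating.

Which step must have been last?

Every other step has a chain of constraints placing it before sampling, so sampling is last.

sampling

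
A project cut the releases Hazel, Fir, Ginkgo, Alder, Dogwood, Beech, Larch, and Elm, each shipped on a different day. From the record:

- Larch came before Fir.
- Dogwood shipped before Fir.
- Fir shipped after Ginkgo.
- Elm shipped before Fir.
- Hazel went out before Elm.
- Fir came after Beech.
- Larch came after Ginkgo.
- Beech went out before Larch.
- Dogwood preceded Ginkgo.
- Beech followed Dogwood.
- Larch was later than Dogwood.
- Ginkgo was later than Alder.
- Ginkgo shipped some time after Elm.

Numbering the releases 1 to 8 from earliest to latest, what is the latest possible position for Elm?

5

Elm must come before Fir, Ginkgo, and Larch — 3 releases forced after it.
Everything else can be placed before Elm in some valid order, so Elm can sit as late as position 8 − 3 = 5.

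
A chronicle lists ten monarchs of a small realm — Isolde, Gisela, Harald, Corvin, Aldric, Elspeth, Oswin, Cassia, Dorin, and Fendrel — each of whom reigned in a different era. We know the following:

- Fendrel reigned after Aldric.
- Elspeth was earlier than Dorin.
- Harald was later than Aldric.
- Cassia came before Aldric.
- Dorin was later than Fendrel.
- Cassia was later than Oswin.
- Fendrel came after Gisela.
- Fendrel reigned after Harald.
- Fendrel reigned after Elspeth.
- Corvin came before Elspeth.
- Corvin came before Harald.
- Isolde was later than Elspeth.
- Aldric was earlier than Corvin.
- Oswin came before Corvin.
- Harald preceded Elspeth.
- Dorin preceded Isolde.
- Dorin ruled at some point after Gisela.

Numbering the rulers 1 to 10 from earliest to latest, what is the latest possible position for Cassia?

Cassia must come before Aldric, Corvin, Dorin, Elspeth, Fendrel, Harald, and Isolde — 7 rulers forced after them.
Everything else can be placed before Cassia in some valid order, so Cassia can sit as late as position 10 − 7 = 3.

3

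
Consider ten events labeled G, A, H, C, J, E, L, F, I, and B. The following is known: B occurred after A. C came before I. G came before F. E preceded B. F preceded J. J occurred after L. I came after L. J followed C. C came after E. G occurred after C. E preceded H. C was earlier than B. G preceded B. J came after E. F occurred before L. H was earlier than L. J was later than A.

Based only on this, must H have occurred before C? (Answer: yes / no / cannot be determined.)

cannot be determined

No chain of stated constraints runs from H to C, and none runs from C to H either.
So the relative order of H and C is not fixed by the given facts.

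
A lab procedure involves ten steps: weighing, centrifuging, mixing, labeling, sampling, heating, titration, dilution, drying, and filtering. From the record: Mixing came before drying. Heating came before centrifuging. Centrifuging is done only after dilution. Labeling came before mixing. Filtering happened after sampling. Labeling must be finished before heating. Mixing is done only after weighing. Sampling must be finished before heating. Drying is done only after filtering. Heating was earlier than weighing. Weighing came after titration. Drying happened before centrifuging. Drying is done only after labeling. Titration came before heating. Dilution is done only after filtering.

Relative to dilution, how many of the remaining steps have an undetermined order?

6

Forced before dilution: filtering and sampling; forced after dilution: centrifuging.
That leaves drying, heating, labeling, mixing, titration, and weighing with no forced order relative to dilution — 6.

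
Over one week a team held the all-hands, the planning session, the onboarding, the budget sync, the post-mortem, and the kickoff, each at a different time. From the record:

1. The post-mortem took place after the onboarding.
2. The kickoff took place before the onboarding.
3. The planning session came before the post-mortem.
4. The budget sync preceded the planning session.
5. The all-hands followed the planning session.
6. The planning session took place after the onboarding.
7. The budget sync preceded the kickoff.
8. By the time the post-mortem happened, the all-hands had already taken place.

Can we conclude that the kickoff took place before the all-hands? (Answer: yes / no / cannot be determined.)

Chain the constraints: the kickoff → the onboarding → the planning session → the all-hands. Each link is directly stated, so the kickoff comes before the all-hands.

yes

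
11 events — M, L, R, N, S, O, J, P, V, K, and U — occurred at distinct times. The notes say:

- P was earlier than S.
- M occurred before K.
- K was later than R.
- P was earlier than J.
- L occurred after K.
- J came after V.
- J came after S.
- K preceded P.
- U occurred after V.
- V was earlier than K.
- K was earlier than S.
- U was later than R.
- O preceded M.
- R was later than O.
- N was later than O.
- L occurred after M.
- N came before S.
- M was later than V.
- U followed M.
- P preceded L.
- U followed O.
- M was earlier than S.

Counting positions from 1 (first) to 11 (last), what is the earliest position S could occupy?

8

K, M, N, O, P, R, and V must all come before S — 7 forced predecessors.
Nothing else is forced ahead of S, so its earliest slot is position 7 + 1 = 8.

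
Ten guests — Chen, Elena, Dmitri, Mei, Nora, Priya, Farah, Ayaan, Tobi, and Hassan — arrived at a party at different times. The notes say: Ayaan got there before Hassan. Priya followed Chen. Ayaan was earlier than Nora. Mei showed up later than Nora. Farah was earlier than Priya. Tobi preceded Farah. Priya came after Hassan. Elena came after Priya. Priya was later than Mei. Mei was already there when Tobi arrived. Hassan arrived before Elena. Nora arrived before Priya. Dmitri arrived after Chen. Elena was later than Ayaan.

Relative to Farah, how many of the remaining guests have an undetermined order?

3

Forced before Farah: Ayaan, Mei, Nora, and Tobi; forced after Farah: Elena and Priya.
That leaves Chen, Dmitri, and Hassan with no forced order relative to Farah — 3.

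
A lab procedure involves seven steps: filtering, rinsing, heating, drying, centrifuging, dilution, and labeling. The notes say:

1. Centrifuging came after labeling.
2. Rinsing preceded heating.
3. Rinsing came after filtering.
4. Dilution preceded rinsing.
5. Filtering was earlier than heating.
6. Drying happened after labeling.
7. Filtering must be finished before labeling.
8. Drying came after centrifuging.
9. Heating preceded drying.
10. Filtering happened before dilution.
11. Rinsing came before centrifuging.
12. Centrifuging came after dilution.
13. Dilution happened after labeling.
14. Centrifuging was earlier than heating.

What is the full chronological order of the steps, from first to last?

The constraints fix every adjacent pair, so only one ordering works:
filtering → labeling → dilution → rinsing → centrifuging → heating → drying.

filtering, labeling, dilution, rinsing, centrifuging, heating, drying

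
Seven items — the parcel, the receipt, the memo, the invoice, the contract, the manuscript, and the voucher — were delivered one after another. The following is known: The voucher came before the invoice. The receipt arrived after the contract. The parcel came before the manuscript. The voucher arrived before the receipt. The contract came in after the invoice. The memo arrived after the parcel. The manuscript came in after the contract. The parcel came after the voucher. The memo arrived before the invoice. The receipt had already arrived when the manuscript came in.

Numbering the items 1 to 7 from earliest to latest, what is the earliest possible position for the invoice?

The memo, the parcel, and the voucher must all come before the invoice — 3 forced predecessors.
Nothing else is forced ahead of the invoice, so its earliest slot is position 3 + 1 = 4.

4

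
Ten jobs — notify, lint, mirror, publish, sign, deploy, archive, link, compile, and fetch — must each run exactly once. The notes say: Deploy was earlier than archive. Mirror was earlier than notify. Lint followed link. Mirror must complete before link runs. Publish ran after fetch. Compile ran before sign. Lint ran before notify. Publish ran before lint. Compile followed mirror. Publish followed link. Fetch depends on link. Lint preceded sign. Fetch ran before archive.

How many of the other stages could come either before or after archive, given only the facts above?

Forced before archive: deploy, fetch, link, and mirror.
That leaves compile, lint, notify, publish, and sign with no forced order relative to archive — 5.

5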